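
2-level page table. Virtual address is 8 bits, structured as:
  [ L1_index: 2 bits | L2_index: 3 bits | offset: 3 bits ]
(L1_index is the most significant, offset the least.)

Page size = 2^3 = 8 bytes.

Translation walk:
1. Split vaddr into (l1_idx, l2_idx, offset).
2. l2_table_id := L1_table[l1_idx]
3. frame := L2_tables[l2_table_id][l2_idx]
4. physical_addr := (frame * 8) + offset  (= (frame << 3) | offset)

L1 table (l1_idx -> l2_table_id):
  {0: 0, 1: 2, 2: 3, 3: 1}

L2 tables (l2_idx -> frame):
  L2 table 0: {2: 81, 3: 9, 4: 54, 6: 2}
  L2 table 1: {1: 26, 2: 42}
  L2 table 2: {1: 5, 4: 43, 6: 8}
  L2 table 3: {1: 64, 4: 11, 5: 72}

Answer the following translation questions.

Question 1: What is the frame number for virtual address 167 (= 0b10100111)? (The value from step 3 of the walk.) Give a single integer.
vaddr = 167: l1_idx=2, l2_idx=4
L1[2] = 3; L2[3][4] = 11

Answer: 11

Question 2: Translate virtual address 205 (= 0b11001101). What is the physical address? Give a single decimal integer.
vaddr = 205 = 0b11001101
Split: l1_idx=3, l2_idx=1, offset=5
L1[3] = 1
L2[1][1] = 26
paddr = 26 * 8 + 5 = 213

Answer: 213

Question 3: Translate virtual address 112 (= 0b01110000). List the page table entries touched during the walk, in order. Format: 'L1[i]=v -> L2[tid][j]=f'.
vaddr = 112 = 0b01110000
Split: l1_idx=1, l2_idx=6, offset=0

Answer: L1[1]=2 -> L2[2][6]=8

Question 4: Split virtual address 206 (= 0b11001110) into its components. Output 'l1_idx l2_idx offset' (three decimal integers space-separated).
Answer: 3 1 6

Derivation:
vaddr = 206 = 0b11001110
  top 2 bits -> l1_idx = 3
  next 3 bits -> l2_idx = 1
  bottom 3 bits -> offset = 6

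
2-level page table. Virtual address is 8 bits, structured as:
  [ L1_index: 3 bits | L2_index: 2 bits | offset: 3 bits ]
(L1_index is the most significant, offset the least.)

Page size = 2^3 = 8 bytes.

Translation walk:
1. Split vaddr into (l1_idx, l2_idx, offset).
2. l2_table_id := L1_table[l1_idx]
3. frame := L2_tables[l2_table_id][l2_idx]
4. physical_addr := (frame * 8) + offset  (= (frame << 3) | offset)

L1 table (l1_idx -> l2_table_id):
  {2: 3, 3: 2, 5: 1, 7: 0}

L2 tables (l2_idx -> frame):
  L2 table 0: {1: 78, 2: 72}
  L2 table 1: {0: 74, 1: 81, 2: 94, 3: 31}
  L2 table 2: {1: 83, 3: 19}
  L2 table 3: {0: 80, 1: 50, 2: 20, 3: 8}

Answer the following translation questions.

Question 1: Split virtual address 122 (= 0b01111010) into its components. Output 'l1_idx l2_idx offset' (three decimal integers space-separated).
vaddr = 122 = 0b01111010
  top 3 bits -> l1_idx = 3
  next 2 bits -> l2_idx = 3
  bottom 3 bits -> offset = 2

Answer: 3 3 2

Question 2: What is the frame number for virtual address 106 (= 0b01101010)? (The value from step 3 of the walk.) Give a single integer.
vaddr = 106: l1_idx=3, l2_idx=1
L1[3] = 2; L2[2][1] = 83

Answer: 83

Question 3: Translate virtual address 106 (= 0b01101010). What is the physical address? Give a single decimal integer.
vaddr = 106 = 0b01101010
Split: l1_idx=3, l2_idx=1, offset=2
L1[3] = 2
L2[2][1] = 83
paddr = 83 * 8 + 2 = 666

Answer: 666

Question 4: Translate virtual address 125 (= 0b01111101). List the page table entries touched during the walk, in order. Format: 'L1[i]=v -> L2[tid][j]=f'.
Answer: L1[3]=2 -> L2[2][3]=19

Derivation:
vaddr = 125 = 0b01111101
Split: l1_idx=3, l2_idx=3, offset=5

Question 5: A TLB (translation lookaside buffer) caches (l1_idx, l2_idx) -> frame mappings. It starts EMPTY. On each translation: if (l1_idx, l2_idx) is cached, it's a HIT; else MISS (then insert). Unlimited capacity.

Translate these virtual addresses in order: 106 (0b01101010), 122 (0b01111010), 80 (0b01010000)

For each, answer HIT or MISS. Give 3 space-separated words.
vaddr=106: (3,1) not in TLB -> MISS, insert
vaddr=122: (3,3) not in TLB -> MISS, insert
vaddr=80: (2,2) not in TLB -> MISS, insert

Answer: MISS MISS MISS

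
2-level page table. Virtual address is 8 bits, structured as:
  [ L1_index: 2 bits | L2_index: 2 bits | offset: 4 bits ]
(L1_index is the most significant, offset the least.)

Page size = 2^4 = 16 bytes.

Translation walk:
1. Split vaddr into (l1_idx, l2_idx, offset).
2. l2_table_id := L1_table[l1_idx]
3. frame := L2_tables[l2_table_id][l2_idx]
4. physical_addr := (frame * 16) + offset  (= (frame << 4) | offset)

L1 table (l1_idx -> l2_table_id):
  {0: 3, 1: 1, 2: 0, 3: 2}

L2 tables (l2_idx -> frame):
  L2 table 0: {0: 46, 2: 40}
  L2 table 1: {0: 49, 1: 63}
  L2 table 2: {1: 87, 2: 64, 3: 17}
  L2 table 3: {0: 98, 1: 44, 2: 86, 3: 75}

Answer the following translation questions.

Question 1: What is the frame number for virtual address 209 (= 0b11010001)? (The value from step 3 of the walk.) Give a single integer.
Answer: 87

Derivation:
vaddr = 209: l1_idx=3, l2_idx=1
L1[3] = 2; L2[2][1] = 87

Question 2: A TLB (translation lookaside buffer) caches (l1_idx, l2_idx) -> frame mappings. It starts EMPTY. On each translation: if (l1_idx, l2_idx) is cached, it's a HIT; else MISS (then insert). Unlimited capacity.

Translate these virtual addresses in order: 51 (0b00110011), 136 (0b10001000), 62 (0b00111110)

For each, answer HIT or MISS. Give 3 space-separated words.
vaddr=51: (0,3) not in TLB -> MISS, insert
vaddr=136: (2,0) not in TLB -> MISS, insert
vaddr=62: (0,3) in TLB -> HIT

Answer: MISS MISS HIT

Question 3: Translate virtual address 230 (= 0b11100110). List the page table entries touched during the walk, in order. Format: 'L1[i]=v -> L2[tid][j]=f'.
vaddr = 230 = 0b11100110
Split: l1_idx=3, l2_idx=2, offset=6

Answer: L1[3]=2 -> L2[2][2]=64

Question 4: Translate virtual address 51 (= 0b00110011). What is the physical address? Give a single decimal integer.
vaddr = 51 = 0b00110011
Split: l1_idx=0, l2_idx=3, offset=3
L1[0] = 3
L2[3][3] = 75
paddr = 75 * 16 + 3 = 1203

Answer: 1203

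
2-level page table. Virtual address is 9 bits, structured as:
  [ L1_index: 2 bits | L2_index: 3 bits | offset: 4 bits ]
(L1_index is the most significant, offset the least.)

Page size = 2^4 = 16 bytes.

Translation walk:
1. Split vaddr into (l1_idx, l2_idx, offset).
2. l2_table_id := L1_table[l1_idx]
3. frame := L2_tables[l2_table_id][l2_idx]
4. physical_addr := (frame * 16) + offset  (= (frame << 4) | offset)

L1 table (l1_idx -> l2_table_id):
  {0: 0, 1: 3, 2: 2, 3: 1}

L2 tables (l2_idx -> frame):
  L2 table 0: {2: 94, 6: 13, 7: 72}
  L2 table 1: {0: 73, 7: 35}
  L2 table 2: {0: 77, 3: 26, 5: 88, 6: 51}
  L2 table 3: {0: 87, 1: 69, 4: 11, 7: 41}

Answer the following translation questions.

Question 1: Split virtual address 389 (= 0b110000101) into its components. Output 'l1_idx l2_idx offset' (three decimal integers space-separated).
vaddr = 389 = 0b110000101
  top 2 bits -> l1_idx = 3
  next 3 bits -> l2_idx = 0
  bottom 4 bits -> offset = 5

Answer: 3 0 5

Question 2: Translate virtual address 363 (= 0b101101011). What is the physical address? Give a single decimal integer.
vaddr = 363 = 0b101101011
Split: l1_idx=2, l2_idx=6, offset=11
L1[2] = 2
L2[2][6] = 51
paddr = 51 * 16 + 11 = 827

Answer: 827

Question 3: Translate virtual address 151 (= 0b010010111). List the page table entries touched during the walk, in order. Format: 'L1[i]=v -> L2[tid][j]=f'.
Answer: L1[1]=3 -> L2[3][1]=69

Derivation:
vaddr = 151 = 0b010010111
Split: l1_idx=1, l2_idx=1, offset=7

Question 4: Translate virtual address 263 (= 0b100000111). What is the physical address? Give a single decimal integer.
Answer: 1239

Derivation:
vaddr = 263 = 0b100000111
Split: l1_idx=2, l2_idx=0, offset=7
L1[2] = 2
L2[2][0] = 77
paddr = 77 * 16 + 7 = 1239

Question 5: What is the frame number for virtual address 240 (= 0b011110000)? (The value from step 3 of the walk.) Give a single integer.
Answer: 41

Derivation:
vaddr = 240: l1_idx=1, l2_idx=7
L1[1] = 3; L2[3][7] = 41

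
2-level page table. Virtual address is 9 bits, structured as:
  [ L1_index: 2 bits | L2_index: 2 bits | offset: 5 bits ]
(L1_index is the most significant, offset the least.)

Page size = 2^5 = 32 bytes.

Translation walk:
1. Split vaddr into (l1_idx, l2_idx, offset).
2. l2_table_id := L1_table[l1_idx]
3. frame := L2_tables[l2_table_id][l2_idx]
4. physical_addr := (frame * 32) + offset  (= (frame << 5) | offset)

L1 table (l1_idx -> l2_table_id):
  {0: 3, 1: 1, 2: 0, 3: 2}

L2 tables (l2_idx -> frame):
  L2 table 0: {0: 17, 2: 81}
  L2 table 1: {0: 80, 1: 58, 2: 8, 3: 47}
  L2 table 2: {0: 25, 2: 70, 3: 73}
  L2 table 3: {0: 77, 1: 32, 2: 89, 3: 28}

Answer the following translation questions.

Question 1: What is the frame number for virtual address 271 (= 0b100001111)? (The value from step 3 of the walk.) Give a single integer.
Answer: 17

Derivation:
vaddr = 271: l1_idx=2, l2_idx=0
L1[2] = 0; L2[0][0] = 17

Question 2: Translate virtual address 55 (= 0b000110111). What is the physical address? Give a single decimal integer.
Answer: 1047

Derivation:
vaddr = 55 = 0b000110111
Split: l1_idx=0, l2_idx=1, offset=23
L1[0] = 3
L2[3][1] = 32
paddr = 32 * 32 + 23 = 1047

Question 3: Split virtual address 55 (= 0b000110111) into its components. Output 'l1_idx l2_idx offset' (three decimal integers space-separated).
vaddr = 55 = 0b000110111
  top 2 bits -> l1_idx = 0
  next 2 bits -> l2_idx = 1
  bottom 5 bits -> offset = 23

Answer: 0 1 23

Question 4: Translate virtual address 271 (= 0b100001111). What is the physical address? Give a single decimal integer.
Answer: 559

Derivation:
vaddr = 271 = 0b100001111
Split: l1_idx=2, l2_idx=0, offset=15
L1[2] = 0
L2[0][0] = 17
paddr = 17 * 32 + 15 = 559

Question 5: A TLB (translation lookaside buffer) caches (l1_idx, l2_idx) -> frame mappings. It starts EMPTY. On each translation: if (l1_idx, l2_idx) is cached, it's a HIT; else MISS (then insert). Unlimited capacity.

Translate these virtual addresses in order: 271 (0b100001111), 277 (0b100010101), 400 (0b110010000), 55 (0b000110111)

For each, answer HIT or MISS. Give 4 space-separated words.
vaddr=271: (2,0) not in TLB -> MISS, insert
vaddr=277: (2,0) in TLB -> HIT
vaddr=400: (3,0) not in TLB -> MISS, insert
vaddr=55: (0,1) not in TLB -> MISS, insert

Answer: MISS HIT MISS MISS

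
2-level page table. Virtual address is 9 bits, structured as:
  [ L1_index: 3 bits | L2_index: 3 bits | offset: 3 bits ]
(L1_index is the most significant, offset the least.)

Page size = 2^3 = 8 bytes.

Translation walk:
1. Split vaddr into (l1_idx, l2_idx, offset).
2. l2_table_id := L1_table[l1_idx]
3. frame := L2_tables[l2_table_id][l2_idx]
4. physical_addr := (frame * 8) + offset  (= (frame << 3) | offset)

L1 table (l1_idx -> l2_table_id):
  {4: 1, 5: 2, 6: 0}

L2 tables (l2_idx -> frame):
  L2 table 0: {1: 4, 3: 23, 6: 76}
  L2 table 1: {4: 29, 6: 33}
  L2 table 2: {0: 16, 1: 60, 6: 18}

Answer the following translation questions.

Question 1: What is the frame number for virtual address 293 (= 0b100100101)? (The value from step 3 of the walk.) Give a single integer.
Answer: 29

Derivation:
vaddr = 293: l1_idx=4, l2_idx=4
L1[4] = 1; L2[1][4] = 29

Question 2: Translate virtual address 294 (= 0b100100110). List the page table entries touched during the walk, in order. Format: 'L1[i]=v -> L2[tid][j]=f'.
vaddr = 294 = 0b100100110
Split: l1_idx=4, l2_idx=4, offset=6

Answer: L1[4]=1 -> L2[1][4]=29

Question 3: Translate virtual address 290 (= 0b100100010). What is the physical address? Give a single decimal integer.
Answer: 234

Derivation:
vaddr = 290 = 0b100100010
Split: l1_idx=4, l2_idx=4, offset=2
L1[4] = 1
L2[1][4] = 29
paddr = 29 * 8 + 2 = 234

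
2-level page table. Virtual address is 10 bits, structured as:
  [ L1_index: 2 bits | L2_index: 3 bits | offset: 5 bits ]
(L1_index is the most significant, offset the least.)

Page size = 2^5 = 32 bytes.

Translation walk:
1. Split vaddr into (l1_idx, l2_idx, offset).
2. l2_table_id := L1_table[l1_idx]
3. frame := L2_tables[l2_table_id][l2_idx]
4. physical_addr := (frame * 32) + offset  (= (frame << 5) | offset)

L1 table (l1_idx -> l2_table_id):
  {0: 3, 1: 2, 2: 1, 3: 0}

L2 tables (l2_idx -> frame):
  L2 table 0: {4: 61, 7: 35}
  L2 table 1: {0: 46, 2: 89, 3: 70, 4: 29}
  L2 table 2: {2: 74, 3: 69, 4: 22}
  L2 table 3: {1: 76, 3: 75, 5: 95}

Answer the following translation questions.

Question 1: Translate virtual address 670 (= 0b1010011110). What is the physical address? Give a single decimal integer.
Answer: 958

Derivation:
vaddr = 670 = 0b1010011110
Split: l1_idx=2, l2_idx=4, offset=30
L1[2] = 1
L2[1][4] = 29
paddr = 29 * 32 + 30 = 958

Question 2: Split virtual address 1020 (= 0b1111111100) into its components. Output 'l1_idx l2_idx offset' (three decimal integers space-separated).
vaddr = 1020 = 0b1111111100
  top 2 bits -> l1_idx = 3
  next 3 bits -> l2_idx = 7
  bottom 5 bits -> offset = 28

Answer: 3 7 28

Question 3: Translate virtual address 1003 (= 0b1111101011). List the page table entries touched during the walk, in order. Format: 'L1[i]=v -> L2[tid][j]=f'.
vaddr = 1003 = 0b1111101011
Split: l1_idx=3, l2_idx=7, offset=11

Answer: L1[3]=0 -> L2[0][7]=35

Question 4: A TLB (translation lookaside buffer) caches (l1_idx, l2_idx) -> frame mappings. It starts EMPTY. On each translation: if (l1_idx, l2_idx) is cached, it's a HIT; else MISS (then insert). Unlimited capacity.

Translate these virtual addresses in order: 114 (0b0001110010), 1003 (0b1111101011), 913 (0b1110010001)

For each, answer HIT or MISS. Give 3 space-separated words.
vaddr=114: (0,3) not in TLB -> MISS, insert
vaddr=1003: (3,7) not in TLB -> MISS, insert
vaddr=913: (3,4) not in TLB -> MISS, insert

Answer: MISS MISS MISS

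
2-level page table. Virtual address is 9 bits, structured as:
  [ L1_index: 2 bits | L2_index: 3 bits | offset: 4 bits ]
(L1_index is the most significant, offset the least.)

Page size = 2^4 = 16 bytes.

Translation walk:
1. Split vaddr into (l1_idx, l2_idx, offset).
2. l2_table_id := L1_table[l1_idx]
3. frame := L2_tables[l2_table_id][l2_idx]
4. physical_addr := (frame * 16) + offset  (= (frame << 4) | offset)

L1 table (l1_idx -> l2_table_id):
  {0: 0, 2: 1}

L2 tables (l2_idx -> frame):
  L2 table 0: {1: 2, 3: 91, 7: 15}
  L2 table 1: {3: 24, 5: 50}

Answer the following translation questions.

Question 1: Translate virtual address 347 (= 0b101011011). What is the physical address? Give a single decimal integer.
vaddr = 347 = 0b101011011
Split: l1_idx=2, l2_idx=5, offset=11
L1[2] = 1
L2[1][5] = 50
paddr = 50 * 16 + 11 = 811

Answer: 811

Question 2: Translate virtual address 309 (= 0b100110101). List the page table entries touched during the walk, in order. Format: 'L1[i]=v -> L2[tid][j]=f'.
Answer: L1[2]=1 -> L2[1][3]=24

Derivation:
vaddr = 309 = 0b100110101
Split: l1_idx=2, l2_idx=3, offset=5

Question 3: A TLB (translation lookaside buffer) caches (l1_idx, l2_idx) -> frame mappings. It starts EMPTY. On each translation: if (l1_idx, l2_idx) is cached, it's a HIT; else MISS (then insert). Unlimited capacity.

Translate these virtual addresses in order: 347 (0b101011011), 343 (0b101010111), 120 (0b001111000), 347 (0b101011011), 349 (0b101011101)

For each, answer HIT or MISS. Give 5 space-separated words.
Answer: MISS HIT MISS HIT HIT

Derivation:
vaddr=347: (2,5) not in TLB -> MISS, insert
vaddr=343: (2,5) in TLB -> HIT
vaddr=120: (0,7) not in TLB -> MISS, insert
vaddr=347: (2,5) in TLB -> HIT
vaddr=349: (2,5) in TLB -> HIT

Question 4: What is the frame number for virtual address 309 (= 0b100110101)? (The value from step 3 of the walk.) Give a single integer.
vaddr = 309: l1_idx=2, l2_idx=3
L1[2] = 1; L2[1][3] = 24

Answer: 24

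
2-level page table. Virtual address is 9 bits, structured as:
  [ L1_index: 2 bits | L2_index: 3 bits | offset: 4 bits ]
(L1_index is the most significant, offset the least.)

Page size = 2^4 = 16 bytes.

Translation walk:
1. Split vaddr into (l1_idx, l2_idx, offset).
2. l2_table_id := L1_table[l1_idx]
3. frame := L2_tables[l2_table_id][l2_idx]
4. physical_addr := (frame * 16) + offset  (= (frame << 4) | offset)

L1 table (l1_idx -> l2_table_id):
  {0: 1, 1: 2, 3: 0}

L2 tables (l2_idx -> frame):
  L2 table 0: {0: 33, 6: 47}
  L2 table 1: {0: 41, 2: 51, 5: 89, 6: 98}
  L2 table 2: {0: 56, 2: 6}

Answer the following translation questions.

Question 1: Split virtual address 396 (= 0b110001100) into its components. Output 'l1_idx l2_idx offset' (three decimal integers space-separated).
Answer: 3 0 12

Derivation:
vaddr = 396 = 0b110001100
  top 2 bits -> l1_idx = 3
  next 3 bits -> l2_idx = 0
  bottom 4 bits -> offset = 12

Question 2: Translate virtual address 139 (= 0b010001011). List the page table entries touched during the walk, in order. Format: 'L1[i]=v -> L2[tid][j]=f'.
Answer: L1[1]=2 -> L2[2][0]=56

Derivation:
vaddr = 139 = 0b010001011
Split: l1_idx=1, l2_idx=0, offset=11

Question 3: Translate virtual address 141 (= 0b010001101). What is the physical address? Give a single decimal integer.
vaddr = 141 = 0b010001101
Split: l1_idx=1, l2_idx=0, offset=13
L1[1] = 2
L2[2][0] = 56
paddr = 56 * 16 + 13 = 909

Answer: 909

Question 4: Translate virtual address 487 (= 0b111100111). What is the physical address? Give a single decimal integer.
Answer: 759

Derivation:
vaddr = 487 = 0b111100111
Split: l1_idx=3, l2_idx=6, offset=7
L1[3] = 0
L2[0][6] = 47
paddr = 47 * 16 + 7 = 759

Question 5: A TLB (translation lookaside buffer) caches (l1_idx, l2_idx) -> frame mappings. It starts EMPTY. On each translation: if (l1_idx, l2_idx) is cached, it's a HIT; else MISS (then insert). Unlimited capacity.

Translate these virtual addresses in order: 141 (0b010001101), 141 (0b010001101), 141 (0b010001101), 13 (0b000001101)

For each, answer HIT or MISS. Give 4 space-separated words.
Answer: MISS HIT HIT MISS

Derivation:
vaddr=141: (1,0) not in TLB -> MISS, insert
vaddr=141: (1,0) in TLB -> HIT
vaddr=141: (1,0) in TLB -> HIT
vaddr=13: (0,0) not in TLB -> MISS, insert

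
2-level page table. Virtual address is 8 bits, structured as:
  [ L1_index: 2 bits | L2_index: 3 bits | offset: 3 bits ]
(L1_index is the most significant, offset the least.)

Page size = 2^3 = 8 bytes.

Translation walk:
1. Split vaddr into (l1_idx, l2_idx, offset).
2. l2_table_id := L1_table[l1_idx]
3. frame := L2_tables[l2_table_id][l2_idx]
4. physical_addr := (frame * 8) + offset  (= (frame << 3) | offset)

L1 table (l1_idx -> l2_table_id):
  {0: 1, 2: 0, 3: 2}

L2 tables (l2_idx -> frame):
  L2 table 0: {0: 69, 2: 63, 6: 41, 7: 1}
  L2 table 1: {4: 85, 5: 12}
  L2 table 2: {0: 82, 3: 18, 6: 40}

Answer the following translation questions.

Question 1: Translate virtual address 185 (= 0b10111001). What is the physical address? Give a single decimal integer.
vaddr = 185 = 0b10111001
Split: l1_idx=2, l2_idx=7, offset=1
L1[2] = 0
L2[0][7] = 1
paddr = 1 * 8 + 1 = 9

Answer: 9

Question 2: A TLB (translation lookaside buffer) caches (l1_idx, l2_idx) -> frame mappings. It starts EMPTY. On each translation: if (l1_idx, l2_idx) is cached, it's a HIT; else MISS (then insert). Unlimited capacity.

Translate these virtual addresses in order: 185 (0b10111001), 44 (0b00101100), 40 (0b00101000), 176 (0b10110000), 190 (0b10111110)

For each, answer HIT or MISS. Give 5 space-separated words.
Answer: MISS MISS HIT MISS HIT

Derivation:
vaddr=185: (2,7) not in TLB -> MISS, insert
vaddr=44: (0,5) not in TLB -> MISS, insert
vaddr=40: (0,5) in TLB -> HIT
vaddr=176: (2,6) not in TLB -> MISS, insert
vaddr=190: (2,7) in TLB -> HIT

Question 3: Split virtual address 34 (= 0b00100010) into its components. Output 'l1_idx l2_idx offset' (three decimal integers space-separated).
vaddr = 34 = 0b00100010
  top 2 bits -> l1_idx = 0
  next 3 bits -> l2_idx = 4
  bottom 3 bits -> offset = 2

Answer: 0 4 2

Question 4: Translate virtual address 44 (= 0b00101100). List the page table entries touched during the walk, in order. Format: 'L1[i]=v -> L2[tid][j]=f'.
Answer: L1[0]=1 -> L2[1][5]=12

Derivation:
vaddr = 44 = 0b00101100
Split: l1_idx=0, l2_idx=5, offset=4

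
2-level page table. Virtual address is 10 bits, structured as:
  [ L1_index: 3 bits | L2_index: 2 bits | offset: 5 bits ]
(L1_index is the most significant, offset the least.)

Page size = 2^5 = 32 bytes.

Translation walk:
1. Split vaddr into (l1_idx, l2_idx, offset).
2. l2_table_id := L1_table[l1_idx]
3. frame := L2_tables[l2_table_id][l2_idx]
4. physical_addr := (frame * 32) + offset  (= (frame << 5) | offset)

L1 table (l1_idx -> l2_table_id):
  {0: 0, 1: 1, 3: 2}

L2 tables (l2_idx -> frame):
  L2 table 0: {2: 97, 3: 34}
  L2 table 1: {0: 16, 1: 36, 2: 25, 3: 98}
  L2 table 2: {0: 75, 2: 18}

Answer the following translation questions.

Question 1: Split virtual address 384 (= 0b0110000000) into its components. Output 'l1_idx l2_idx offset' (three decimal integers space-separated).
Answer: 3 0 0

Derivation:
vaddr = 384 = 0b0110000000
  top 3 bits -> l1_idx = 3
  next 2 bits -> l2_idx = 0
  bottom 5 bits -> offset = 0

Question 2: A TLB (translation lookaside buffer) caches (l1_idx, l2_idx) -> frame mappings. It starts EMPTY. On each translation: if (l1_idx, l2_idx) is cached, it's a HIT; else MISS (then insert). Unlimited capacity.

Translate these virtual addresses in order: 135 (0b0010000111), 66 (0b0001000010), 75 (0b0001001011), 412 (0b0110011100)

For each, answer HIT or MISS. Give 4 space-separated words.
Answer: MISS MISS HIT MISS

Derivation:
vaddr=135: (1,0) not in TLB -> MISS, insert
vaddr=66: (0,2) not in TLB -> MISS, insert
vaddr=75: (0,2) in TLB -> HIT
vaddr=412: (3,0) not in TLB -> MISS, insert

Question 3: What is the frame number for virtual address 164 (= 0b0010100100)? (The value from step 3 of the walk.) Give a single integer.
Answer: 36

Derivation:
vaddr = 164: l1_idx=1, l2_idx=1
L1[1] = 1; L2[1][1] = 36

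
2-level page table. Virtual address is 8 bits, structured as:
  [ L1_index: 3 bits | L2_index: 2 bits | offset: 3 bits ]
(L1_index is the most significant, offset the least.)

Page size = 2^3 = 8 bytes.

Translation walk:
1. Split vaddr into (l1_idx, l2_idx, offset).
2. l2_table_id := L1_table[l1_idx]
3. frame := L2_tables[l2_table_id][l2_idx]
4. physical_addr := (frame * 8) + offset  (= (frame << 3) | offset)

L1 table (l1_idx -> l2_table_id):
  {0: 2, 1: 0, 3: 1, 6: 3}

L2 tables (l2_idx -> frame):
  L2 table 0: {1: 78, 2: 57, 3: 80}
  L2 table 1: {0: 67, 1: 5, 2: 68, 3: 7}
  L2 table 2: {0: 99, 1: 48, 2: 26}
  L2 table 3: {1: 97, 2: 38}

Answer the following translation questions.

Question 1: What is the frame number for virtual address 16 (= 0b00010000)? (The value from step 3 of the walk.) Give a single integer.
Answer: 26

Derivation:
vaddr = 16: l1_idx=0, l2_idx=2
L1[0] = 2; L2[2][2] = 26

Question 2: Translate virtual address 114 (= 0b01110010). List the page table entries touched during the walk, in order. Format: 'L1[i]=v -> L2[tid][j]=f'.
vaddr = 114 = 0b01110010
Split: l1_idx=3, l2_idx=2, offset=2

Answer: L1[3]=1 -> L2[1][2]=68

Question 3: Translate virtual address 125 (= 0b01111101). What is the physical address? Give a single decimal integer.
Answer: 61

Derivation:
vaddr = 125 = 0b01111101
Split: l1_idx=3, l2_idx=3, offset=5
L1[3] = 1
L2[1][3] = 7
paddr = 7 * 8 + 5 = 61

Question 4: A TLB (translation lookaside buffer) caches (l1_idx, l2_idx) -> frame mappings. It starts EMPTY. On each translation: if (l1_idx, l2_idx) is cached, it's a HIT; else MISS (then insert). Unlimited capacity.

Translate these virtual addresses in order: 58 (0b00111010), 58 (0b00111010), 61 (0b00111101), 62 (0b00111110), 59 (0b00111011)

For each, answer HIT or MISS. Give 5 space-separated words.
vaddr=58: (1,3) not in TLB -> MISS, insert
vaddr=58: (1,3) in TLB -> HIT
vaddr=61: (1,3) in TLB -> HIT
vaddr=62: (1,3) in TLB -> HIT
vaddr=59: (1,3) in TLB -> HIT

Answer: MISS HIT HIT HIT HIT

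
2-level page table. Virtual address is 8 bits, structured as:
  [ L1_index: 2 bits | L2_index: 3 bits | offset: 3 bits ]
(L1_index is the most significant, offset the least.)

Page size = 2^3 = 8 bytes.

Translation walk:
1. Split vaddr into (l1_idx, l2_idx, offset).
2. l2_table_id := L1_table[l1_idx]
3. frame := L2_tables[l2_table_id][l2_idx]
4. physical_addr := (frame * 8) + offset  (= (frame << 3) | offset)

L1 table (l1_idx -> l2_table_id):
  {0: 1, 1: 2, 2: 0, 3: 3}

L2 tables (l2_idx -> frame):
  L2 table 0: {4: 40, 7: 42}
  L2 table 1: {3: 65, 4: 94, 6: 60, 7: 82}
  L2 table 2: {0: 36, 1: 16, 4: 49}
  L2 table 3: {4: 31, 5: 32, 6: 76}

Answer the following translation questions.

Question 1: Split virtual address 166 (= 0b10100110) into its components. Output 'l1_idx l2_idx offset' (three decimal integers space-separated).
Answer: 2 4 6

Derivation:
vaddr = 166 = 0b10100110
  top 2 bits -> l1_idx = 2
  next 3 bits -> l2_idx = 4
  bottom 3 bits -> offset = 6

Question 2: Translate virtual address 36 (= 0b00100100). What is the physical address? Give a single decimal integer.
vaddr = 36 = 0b00100100
Split: l1_idx=0, l2_idx=4, offset=4
L1[0] = 1
L2[1][4] = 94
paddr = 94 * 8 + 4 = 756

Answer: 756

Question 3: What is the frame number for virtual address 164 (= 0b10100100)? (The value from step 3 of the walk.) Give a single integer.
vaddr = 164: l1_idx=2, l2_idx=4
L1[2] = 0; L2[0][4] = 40

Answer: 40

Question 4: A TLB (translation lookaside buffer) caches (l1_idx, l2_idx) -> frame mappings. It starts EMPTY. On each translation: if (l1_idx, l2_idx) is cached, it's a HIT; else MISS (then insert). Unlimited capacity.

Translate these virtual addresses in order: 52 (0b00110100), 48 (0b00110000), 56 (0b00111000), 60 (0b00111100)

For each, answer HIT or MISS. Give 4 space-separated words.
vaddr=52: (0,6) not in TLB -> MISS, insert
vaddr=48: (0,6) in TLB -> HIT
vaddr=56: (0,7) not in TLB -> MISS, insert
vaddr=60: (0,7) in TLB -> HIT

Answer: MISS HIT MISS HIT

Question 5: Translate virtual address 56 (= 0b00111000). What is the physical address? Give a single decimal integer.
vaddr = 56 = 0b00111000
Split: l1_idx=0, l2_idx=7, offset=0
L1[0] = 1
L2[1][7] = 82
paddr = 82 * 8 + 0 = 656

Answer: 656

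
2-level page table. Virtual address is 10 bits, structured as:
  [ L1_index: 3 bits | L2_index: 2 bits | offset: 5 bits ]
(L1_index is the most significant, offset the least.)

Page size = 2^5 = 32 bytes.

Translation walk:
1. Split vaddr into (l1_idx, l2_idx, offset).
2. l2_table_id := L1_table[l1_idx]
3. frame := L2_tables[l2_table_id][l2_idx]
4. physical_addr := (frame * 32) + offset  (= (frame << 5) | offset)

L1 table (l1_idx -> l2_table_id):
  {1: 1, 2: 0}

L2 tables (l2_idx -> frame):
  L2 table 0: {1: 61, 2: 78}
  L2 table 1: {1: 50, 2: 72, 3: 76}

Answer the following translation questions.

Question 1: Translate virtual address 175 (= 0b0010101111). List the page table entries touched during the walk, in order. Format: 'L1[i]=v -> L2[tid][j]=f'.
Answer: L1[1]=1 -> L2[1][1]=50

Derivation:
vaddr = 175 = 0b0010101111
Split: l1_idx=1, l2_idx=1, offset=15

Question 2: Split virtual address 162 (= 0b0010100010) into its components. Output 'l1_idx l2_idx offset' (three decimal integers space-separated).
vaddr = 162 = 0b0010100010
  top 3 bits -> l1_idx = 1
  next 2 bits -> l2_idx = 1
  bottom 5 bits -> offset = 2

Answer: 1 1 2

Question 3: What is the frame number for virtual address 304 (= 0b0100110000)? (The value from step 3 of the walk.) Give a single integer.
vaddr = 304: l1_idx=2, l2_idx=1
L1[2] = 0; L2[0][1] = 61

Answer: 61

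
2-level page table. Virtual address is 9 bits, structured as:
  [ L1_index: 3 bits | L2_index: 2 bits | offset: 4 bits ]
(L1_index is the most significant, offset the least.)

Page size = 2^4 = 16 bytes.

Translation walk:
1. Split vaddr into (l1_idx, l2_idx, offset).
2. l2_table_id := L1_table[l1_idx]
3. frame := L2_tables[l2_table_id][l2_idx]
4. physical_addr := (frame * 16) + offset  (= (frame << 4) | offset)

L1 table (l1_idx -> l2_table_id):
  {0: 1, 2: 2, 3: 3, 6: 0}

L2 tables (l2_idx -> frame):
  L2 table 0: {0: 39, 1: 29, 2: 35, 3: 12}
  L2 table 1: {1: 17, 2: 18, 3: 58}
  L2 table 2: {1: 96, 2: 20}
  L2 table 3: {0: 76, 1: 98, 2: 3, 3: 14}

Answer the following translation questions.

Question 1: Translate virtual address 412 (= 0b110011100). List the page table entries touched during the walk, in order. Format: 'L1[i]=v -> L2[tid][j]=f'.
Answer: L1[6]=0 -> L2[0][1]=29

Derivation:
vaddr = 412 = 0b110011100
Split: l1_idx=6, l2_idx=1, offset=12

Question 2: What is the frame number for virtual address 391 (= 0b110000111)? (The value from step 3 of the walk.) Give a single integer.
Answer: 39

Derivation:
vaddr = 391: l1_idx=6, l2_idx=0
L1[6] = 0; L2[0][0] = 39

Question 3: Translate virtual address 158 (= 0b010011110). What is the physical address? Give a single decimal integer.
vaddr = 158 = 0b010011110
Split: l1_idx=2, l2_idx=1, offset=14
L1[2] = 2
L2[2][1] = 96
paddr = 96 * 16 + 14 = 1550

Answer: 1550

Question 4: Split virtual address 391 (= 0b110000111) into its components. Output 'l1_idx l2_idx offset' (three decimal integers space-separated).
vaddr = 391 = 0b110000111
  top 3 bits -> l1_idx = 6
  next 2 bits -> l2_idx = 0
  bottom 4 bits -> offset = 7

Answer: 6 0 7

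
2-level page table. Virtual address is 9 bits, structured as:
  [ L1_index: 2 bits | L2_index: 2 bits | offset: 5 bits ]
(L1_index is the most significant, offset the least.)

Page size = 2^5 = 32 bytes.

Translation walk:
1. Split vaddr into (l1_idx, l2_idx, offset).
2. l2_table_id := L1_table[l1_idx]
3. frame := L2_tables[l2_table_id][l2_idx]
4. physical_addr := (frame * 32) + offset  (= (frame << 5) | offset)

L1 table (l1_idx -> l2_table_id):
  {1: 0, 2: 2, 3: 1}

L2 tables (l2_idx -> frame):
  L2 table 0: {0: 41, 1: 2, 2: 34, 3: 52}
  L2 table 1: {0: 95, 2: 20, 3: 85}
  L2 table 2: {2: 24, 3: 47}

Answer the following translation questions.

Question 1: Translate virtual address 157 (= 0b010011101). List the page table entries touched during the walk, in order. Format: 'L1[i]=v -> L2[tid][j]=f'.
Answer: L1[1]=0 -> L2[0][0]=41

Derivation:
vaddr = 157 = 0b010011101
Split: l1_idx=1, l2_idx=0, offset=29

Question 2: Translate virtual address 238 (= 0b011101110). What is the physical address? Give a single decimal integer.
vaddr = 238 = 0b011101110
Split: l1_idx=1, l2_idx=3, offset=14
L1[1] = 0
L2[0][3] = 52
paddr = 52 * 32 + 14 = 1678

Answer: 1678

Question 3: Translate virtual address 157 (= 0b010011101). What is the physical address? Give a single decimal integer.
vaddr = 157 = 0b010011101
Split: l1_idx=1, l2_idx=0, offset=29
L1[1] = 0
L2[0][0] = 41
paddr = 41 * 32 + 29 = 1341

Answer: 1341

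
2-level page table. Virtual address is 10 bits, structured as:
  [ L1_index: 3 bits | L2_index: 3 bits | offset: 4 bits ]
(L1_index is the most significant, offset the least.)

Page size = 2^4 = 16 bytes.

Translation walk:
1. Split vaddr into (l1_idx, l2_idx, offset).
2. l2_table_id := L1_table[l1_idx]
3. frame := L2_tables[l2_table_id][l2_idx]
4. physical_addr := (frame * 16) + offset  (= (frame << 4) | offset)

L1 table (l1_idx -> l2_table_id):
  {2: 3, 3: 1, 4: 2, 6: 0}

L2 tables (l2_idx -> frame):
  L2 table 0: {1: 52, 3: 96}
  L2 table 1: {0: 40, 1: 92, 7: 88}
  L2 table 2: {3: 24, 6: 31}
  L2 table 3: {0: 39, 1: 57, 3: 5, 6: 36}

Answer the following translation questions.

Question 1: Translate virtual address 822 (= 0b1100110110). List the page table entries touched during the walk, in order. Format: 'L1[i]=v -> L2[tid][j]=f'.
vaddr = 822 = 0b1100110110
Split: l1_idx=6, l2_idx=3, offset=6

Answer: L1[6]=0 -> L2[0][3]=96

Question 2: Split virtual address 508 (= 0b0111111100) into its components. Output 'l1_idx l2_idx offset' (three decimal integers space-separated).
vaddr = 508 = 0b0111111100
  top 3 bits -> l1_idx = 3
  next 3 bits -> l2_idx = 7
  bottom 4 bits -> offset = 12

Answer: 3 7 12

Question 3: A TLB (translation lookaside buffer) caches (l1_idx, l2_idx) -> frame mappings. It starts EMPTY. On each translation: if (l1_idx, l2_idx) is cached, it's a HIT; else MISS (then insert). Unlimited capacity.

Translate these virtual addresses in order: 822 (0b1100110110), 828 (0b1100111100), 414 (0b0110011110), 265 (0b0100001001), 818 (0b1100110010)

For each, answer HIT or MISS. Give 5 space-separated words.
vaddr=822: (6,3) not in TLB -> MISS, insert
vaddr=828: (6,3) in TLB -> HIT
vaddr=414: (3,1) not in TLB -> MISS, insert
vaddr=265: (2,0) not in TLB -> MISS, insert
vaddr=818: (6,3) in TLB -> HIT

Answer: MISS HIT MISS MISS HIT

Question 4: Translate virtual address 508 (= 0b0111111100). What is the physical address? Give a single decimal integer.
vaddr = 508 = 0b0111111100
Split: l1_idx=3, l2_idx=7, offset=12
L1[3] = 1
L2[1][7] = 88
paddr = 88 * 16 + 12 = 1420

Answer: 1420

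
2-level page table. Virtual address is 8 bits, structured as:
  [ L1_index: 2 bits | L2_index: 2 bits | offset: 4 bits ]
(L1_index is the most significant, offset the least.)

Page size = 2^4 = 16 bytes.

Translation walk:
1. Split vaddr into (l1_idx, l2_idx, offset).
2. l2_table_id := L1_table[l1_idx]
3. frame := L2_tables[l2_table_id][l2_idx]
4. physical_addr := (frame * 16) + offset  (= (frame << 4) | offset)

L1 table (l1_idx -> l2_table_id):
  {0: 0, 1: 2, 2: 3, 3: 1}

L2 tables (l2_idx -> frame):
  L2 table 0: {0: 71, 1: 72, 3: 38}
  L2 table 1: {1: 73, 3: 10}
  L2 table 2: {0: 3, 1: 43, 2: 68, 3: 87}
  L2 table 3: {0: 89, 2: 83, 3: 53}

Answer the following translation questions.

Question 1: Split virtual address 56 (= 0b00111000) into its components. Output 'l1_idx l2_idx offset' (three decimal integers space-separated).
Answer: 0 3 8

Derivation:
vaddr = 56 = 0b00111000
  top 2 bits -> l1_idx = 0
  next 2 bits -> l2_idx = 3
  bottom 4 bits -> offset = 8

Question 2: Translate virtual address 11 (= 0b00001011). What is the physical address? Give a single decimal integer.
Answer: 1147

Derivation:
vaddr = 11 = 0b00001011
Split: l1_idx=0, l2_idx=0, offset=11
L1[0] = 0
L2[0][0] = 71
paddr = 71 * 16 + 11 = 1147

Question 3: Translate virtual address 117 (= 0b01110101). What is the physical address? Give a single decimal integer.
vaddr = 117 = 0b01110101
Split: l1_idx=1, l2_idx=3, offset=5
L1[1] = 2
L2[2][3] = 87
paddr = 87 * 16 + 5 = 1397

Answer: 1397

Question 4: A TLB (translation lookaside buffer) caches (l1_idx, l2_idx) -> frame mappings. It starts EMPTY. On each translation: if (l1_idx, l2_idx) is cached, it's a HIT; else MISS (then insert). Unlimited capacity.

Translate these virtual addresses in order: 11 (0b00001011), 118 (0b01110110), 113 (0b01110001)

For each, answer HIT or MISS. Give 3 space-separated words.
vaddr=11: (0,0) not in TLB -> MISS, insert
vaddr=118: (1,3) not in TLB -> MISS, insert
vaddr=113: (1,3) in TLB -> HIT

Answer: MISS MISS HIT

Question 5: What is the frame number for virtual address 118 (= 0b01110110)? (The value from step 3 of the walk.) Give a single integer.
Answer: 87

Derivation:
vaddr = 118: l1_idx=1, l2_idx=3
L1[1] = 2; L2[2][3] = 87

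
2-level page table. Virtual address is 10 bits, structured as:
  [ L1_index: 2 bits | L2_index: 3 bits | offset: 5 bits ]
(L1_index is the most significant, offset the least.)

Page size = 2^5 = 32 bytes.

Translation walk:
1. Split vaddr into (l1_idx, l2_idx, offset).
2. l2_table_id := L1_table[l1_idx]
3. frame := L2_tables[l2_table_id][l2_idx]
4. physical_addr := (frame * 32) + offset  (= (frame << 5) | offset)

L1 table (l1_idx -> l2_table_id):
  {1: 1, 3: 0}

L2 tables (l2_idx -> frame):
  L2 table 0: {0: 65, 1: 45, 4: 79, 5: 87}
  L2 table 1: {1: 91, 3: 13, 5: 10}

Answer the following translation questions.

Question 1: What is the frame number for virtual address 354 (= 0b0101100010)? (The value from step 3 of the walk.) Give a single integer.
vaddr = 354: l1_idx=1, l2_idx=3
L1[1] = 1; L2[1][3] = 13

Answer: 13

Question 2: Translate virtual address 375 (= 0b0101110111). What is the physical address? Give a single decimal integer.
Answer: 439

Derivation:
vaddr = 375 = 0b0101110111
Split: l1_idx=1, l2_idx=3, offset=23
L1[1] = 1
L2[1][3] = 13
paddr = 13 * 32 + 23 = 439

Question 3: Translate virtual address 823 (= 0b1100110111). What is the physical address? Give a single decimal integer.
vaddr = 823 = 0b1100110111
Split: l1_idx=3, l2_idx=1, offset=23
L1[3] = 0
L2[0][1] = 45
paddr = 45 * 32 + 23 = 1463

Answer: 1463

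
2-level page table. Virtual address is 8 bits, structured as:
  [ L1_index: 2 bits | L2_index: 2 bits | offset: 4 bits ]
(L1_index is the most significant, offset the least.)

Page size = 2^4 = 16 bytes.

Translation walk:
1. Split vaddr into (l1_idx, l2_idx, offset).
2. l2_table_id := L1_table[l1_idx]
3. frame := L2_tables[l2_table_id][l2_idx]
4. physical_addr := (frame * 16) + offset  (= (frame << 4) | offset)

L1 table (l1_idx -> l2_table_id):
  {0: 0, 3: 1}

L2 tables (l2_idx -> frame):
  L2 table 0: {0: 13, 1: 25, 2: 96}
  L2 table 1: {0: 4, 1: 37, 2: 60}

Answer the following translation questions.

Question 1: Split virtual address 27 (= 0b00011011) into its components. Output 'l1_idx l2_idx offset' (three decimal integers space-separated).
Answer: 0 1 11

Derivation:
vaddr = 27 = 0b00011011
  top 2 bits -> l1_idx = 0
  next 2 bits -> l2_idx = 1
  bottom 4 bits -> offset = 11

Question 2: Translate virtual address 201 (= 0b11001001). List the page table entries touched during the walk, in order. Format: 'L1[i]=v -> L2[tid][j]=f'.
Answer: L1[3]=1 -> L2[1][0]=4

Derivation:
vaddr = 201 = 0b11001001
Split: l1_idx=3, l2_idx=0, offset=9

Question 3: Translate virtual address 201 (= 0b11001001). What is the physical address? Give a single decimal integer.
vaddr = 201 = 0b11001001
Split: l1_idx=3, l2_idx=0, offset=9
L1[3] = 1
L2[1][0] = 4
paddr = 4 * 16 + 9 = 73

Answer: 73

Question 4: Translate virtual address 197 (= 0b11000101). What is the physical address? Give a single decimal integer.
vaddr = 197 = 0b11000101
Split: l1_idx=3, l2_idx=0, offset=5
L1[3] = 1
L2[1][0] = 4
paddr = 4 * 16 + 5 = 69

Answer: 69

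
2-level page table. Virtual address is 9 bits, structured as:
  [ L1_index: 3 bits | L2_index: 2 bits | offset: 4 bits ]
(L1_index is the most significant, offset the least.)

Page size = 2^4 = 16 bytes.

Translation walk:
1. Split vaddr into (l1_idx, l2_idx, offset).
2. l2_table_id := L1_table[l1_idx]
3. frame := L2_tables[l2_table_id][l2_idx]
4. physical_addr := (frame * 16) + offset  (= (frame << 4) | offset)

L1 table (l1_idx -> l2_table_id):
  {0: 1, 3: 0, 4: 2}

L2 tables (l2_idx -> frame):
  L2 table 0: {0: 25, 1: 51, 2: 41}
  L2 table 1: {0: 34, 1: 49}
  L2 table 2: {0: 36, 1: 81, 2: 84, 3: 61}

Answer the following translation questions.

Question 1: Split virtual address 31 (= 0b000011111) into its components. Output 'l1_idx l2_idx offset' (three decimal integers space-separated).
vaddr = 31 = 0b000011111
  top 3 bits -> l1_idx = 0
  next 2 bits -> l2_idx = 1
  bottom 4 bits -> offset = 15

Answer: 0 1 15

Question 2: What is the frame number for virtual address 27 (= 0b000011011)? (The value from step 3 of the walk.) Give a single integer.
Answer: 49

Derivation:
vaddr = 27: l1_idx=0, l2_idx=1
L1[0] = 1; L2[1][1] = 49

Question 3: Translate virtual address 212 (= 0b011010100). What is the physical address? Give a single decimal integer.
vaddr = 212 = 0b011010100
Split: l1_idx=3, l2_idx=1, offset=4
L1[3] = 0
L2[0][1] = 51
paddr = 51 * 16 + 4 = 820

Answer: 820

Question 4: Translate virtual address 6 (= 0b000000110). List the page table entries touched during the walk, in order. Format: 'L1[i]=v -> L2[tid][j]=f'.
vaddr = 6 = 0b000000110
Split: l1_idx=0, l2_idx=0, offset=6

Answer: L1[0]=1 -> L2[1][0]=34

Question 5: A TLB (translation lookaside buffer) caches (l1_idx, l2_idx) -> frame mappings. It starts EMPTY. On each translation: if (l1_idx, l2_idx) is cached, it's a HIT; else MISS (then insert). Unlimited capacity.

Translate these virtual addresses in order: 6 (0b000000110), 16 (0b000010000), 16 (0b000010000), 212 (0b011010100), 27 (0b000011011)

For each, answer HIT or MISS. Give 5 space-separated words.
vaddr=6: (0,0) not in TLB -> MISS, insert
vaddr=16: (0,1) not in TLB -> MISS, insert
vaddr=16: (0,1) in TLB -> HIT
vaddr=212: (3,1) not in TLB -> MISS, insert
vaddr=27: (0,1) in TLB -> HIT

Answer: MISS MISS HIT MISS HIT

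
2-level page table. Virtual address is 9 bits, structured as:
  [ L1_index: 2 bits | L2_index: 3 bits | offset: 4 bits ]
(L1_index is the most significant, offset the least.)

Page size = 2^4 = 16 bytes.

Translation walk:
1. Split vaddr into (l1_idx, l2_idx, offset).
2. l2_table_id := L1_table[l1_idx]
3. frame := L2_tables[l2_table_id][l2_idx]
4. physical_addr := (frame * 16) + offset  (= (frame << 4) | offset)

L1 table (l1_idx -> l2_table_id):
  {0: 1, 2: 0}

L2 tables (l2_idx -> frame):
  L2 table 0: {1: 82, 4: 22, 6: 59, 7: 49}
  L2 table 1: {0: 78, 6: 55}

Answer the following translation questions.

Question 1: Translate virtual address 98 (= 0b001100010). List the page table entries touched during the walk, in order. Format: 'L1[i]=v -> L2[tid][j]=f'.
Answer: L1[0]=1 -> L2[1][6]=55

Derivation:
vaddr = 98 = 0b001100010
Split: l1_idx=0, l2_idx=6, offset=2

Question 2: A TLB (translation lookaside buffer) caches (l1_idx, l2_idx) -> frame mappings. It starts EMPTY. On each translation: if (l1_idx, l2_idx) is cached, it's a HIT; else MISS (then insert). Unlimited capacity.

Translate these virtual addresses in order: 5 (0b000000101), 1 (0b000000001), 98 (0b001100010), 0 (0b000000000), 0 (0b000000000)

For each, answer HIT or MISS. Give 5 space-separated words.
vaddr=5: (0,0) not in TLB -> MISS, insert
vaddr=1: (0,0) in TLB -> HIT
vaddr=98: (0,6) not in TLB -> MISS, insert
vaddr=0: (0,0) in TLB -> HIT
vaddr=0: (0,0) in TLB -> HIT

Answer: MISS HIT MISS HIT HIT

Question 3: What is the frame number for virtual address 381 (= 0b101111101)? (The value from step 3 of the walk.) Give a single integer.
Answer: 49

Derivation:
vaddr = 381: l1_idx=2, l2_idx=7
L1[2] = 0; L2[0][7] = 49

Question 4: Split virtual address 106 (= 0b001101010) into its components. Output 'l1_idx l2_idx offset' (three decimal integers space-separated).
vaddr = 106 = 0b001101010
  top 2 bits -> l1_idx = 0
  next 3 bits -> l2_idx = 6
  bottom 4 bits -> offset = 10

Answer: 0 6 10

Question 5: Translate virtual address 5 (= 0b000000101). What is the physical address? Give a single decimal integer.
vaddr = 5 = 0b000000101
Split: l1_idx=0, l2_idx=0, offset=5
L1[0] = 1
L2[1][0] = 78
paddr = 78 * 16 + 5 = 1253

Answer: 1253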